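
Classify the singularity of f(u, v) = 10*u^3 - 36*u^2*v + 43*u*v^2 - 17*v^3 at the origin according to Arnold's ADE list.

The Hessian of f at 0 has rank 0. Corank 2; j^3 = (u - v)*(10*u^2 - 26*u*v + 17*v^2) splits into three distinct lines over C (the quadratic factor has nonzero discriminant), so D_4.

D_4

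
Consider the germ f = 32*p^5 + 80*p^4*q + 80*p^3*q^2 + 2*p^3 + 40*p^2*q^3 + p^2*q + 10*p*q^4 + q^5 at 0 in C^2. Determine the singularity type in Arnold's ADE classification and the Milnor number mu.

Type D_{6}, Milnor number mu = 6.

The Hessian of f at 0 has rank 0. Corank 2; j^3 = p^2*(2*p + q) has shape L^2 M (L != M), so D-series; mu = 6 gives D_6.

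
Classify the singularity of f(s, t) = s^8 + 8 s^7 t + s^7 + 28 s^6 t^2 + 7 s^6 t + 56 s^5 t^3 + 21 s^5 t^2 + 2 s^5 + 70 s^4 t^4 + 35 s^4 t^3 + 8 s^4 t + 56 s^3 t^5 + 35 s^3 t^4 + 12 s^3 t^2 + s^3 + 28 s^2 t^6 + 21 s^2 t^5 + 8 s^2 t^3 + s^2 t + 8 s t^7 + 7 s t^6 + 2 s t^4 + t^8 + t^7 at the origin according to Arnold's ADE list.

D_9

The Hessian of f at 0 is [[0, 0], [0, 0]] with rank 0, so corank 2. A Groebner basis of the Jacobian ideal J(f) in C{s,t} is {s^2*t^2, 8*s^2*t + s^2 + s*t^3, -32*s^2*t - 3*s^2 + s*t + t^4, s^3}; counting standard monomials gives mu = 9. Corank 2; j^3 = s^2*(s + t) has shape L^2 M (L != M), so D-series; mu = 9 gives D_9.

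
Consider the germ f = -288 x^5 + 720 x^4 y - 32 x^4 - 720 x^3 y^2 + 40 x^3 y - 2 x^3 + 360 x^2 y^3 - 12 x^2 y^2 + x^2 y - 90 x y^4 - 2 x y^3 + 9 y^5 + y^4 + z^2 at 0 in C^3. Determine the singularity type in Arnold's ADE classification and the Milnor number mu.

The Hessian of f at 0 is [[0, 0, 0], [0, 0, 0], [0, 0, 2]] with rank 1, so corank 2. A Groebner basis of the Jacobian ideal J(f) in C{x,y,z} is {x*y^2, x*y/11 + y^3, x^2 - 4*x*y/11, z}; counting standard monomials gives mu = 5. Corank 2; j^3 = -x^2*(2*x - y) has shape L^2 M (L != M), so D-series; mu = 5 gives D_5.

Type D5, Milnor number mu = 5.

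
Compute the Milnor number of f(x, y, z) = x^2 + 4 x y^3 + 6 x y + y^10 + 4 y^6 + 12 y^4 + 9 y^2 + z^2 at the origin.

The Hessian of f at 0 has rank 2. Corank 1: A-series; mu = 9 gives A_9.

9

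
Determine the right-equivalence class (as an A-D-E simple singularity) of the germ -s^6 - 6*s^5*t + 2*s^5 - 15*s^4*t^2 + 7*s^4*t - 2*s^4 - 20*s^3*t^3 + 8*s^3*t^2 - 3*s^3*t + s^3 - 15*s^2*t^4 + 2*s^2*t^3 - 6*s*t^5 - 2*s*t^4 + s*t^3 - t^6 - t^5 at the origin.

E_7

The Hessian of f at 0 is [[0, 0], [0, 0]] with rank 0, so corank 2. A Groebner basis of the Jacobian ideal J(f) in C{s,t} is {3*s^2 + t^4 + t^3, s^3, s^2*t - s^2 - t^3/3, 5*s^2 + s*t^2 + 5*t^3/3}; counting standard monomials gives mu = 7. Corank 2; j^3 = s^3 is a perfect cube, so E-series; the 4-jet and mu = 7 give E_7.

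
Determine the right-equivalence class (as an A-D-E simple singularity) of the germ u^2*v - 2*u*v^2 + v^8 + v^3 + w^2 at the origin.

The Hessian of f at 0 has rank 1. Corank 2; j^3 = v*(u - v)^2 has shape L^2 M (L != M), so D-series; mu = 9 gives D_9.

D9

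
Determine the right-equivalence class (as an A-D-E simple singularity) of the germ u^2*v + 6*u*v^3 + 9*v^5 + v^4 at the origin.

D_{5}

The Hessian of f at 0 has rank 0. Corank 2; j^3 = u^2*v has shape L^2 M (L != M), so D-series; mu = 5 gives D_5.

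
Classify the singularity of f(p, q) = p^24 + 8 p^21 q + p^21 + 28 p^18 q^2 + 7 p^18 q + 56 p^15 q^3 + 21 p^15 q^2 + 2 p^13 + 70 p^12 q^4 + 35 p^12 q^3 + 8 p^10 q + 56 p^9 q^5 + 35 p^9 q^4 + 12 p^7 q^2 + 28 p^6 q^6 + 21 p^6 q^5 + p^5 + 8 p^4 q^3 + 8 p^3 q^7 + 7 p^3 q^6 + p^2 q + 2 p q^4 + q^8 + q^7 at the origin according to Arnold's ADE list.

The Hessian of f at 0 is [[0, 0], [0, 0]] with rank 0, so corank 2. A Groebner basis of the Jacobian ideal J(f) in C{p,q} is {p^2*q^2, 8*p^2*q + p^2 + p*q^3, p*q + q^4, p^3}; counting standard monomials gives mu = 9. Corank 2; j^3 = p^2*q has shape L^2 M (L != M), so D-series; mu = 9 gives D_9.

D_{9}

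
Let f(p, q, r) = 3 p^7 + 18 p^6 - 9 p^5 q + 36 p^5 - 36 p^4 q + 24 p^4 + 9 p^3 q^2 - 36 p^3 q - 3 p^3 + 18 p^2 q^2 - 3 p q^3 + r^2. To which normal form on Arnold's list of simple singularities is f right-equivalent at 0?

The Hessian of f at 0 has rank 1. Corank 2; j^3 = -3*p^3 is a perfect cube, so E-series; the 4-jet and mu = 7 give E_7.

E_7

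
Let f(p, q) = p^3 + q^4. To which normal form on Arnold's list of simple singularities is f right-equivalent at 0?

E_{6}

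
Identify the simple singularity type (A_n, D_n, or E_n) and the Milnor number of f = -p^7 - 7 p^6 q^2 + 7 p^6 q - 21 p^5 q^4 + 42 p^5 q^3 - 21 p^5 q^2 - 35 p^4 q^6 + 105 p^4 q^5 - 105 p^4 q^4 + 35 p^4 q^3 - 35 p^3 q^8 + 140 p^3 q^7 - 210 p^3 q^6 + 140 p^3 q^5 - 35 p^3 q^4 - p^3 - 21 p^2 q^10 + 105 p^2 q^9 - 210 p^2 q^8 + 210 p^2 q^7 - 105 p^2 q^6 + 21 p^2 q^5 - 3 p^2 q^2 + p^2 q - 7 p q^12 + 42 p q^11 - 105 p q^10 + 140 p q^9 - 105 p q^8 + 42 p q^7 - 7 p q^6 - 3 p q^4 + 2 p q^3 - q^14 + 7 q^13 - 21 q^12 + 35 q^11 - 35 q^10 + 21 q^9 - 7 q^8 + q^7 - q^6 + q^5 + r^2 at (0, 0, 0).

Type D8, Milnor number mu = 8.

The Hessian of f at 0 has rank 1. Corank 2; j^3 = -p^2*(p - q) has shape L^2 M (L != M), so D-series; mu = 8 gives D_8.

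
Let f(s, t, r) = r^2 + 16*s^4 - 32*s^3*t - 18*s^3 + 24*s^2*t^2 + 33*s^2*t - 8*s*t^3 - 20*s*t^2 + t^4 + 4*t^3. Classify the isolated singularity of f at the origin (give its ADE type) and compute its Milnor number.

Type D5, Milnor number mu = 5.

The Hessian of f at 0 has rank 1. Corank 2; j^3 = -(2*s - t)*(3*s - 2*t)^2 has shape L^2 M (L != M), so D-series; mu = 5 gives D_5.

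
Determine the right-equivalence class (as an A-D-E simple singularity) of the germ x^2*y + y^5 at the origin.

D_{6}

The Hessian of f at 0 has rank 0. Corank 2; j^3 = x^2*y has shape L^2 M (L != M), so D-series; mu = 6 gives D_6.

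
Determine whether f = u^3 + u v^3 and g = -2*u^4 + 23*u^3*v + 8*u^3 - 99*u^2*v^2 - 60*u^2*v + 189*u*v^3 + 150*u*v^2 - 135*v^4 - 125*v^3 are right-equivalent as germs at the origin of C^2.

Yes.

The Hessian of f at 0 has rank 0. Corank 2; j^3 = u^3 is a perfect cube, so E-series; the 4-jet and mu = 7 give E_7. The Hessian of g at 0 has rank 0. Corank 2; j^3 = (2*u - 5*v)^3 is a perfect cube, so E-series; the 4-jet and mu = 7 give E_7. Both have type E_7, hence right-equivalent.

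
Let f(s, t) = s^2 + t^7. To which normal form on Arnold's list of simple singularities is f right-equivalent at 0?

A_6

The Hessian of f at 0 is [[2, 0], [0, 0]] with rank 1, so corank 1. A Groebner basis of the Jacobian ideal J(f) in C{s,t} is {t^6, s}; counting standard monomials gives mu = 6. Corank 1: A-series; mu = 6 gives A_6.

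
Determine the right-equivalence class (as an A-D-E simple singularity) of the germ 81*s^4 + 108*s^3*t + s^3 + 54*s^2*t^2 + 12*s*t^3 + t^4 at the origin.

E6

The Hessian of f at 0 has rank 0. Corank 2; j^3 = s^3 is a perfect cube, so E-series; the 4-jet and mu = 6 give E_6.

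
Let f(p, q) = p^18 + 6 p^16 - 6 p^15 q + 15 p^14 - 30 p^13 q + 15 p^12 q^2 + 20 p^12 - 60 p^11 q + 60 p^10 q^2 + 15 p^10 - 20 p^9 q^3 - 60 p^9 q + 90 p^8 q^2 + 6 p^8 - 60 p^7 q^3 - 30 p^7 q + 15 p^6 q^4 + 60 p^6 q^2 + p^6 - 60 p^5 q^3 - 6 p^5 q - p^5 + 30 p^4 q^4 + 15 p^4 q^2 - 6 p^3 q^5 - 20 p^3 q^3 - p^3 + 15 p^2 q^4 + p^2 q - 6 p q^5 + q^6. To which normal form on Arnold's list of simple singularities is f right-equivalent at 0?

D7

The Hessian of f at 0 has rank 0. Corank 2; j^3 = -p^2*(p - q) has shape L^2 M (L != M), so D-series; mu = 7 gives D_7.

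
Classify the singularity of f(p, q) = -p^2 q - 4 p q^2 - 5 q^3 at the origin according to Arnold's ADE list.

The Hessian of f at 0 is [[0, 0], [0, 0]] with rank 0, so corank 2. A Groebner basis of the Jacobian ideal J(f) in C{p,q} is {q^3, p^2 - q^2, p*q + 2*q^2}; counting standard monomials gives mu = 4. Corank 2; j^3 = -q*(p^2 + 4*p*q + 5*q^2) splits into three distinct lines over C (the quadratic factor has nonzero discriminant), so D_4.

D4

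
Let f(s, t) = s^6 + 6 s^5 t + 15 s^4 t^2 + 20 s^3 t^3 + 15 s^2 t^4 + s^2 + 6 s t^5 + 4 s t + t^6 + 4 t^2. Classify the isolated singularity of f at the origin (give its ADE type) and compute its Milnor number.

The Hessian of f at 0 has rank 1. Corank 1: A-series; mu = 5 gives A_5.

Type A5, Milnor number mu = 5.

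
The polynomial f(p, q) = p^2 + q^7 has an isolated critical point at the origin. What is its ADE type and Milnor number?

Type A6, Milnor number mu = 6.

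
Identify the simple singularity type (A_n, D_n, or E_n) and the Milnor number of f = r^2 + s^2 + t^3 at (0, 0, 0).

The Hessian of f at 0 has rank 2. Corank 1: A-series; mu = 2 gives A_2.

Type A_{2}, Milnor number mu = 2.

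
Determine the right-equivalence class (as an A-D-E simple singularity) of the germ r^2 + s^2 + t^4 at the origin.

A_{3}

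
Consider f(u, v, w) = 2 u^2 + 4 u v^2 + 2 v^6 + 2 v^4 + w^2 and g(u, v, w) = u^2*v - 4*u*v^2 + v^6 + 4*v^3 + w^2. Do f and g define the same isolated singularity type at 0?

No.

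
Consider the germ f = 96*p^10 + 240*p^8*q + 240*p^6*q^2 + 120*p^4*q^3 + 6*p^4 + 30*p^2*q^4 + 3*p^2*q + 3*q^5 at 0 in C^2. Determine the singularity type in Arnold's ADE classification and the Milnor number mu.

The Hessian of f at 0 has rank 0. Corank 2; j^3 = 3*p^2*q has shape L^2 M (L != M), so D-series; mu = 6 gives D_6.

Type D6, Milnor number mu = 6.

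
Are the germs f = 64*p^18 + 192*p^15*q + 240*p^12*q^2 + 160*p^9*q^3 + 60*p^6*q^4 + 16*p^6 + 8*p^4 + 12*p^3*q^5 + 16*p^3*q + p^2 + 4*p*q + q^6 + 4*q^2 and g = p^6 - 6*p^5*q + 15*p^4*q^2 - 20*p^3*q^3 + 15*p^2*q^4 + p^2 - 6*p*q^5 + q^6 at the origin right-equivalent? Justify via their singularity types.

The Hessian of f at 0 has rank 1. Corank 1: A-series; mu = 5 gives A_5. The Hessian of g at 0 has rank 1. Corank 1: A-series; mu = 5 gives A_5. Both have type A_5, hence right-equivalent.

Yes.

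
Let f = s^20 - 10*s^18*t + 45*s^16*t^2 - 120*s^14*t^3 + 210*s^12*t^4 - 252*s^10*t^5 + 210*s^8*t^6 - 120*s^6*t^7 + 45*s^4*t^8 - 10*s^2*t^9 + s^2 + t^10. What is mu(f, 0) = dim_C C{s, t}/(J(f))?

The Hessian of f at 0 has rank 1. Corank 1: A-series; mu = 9 gives A_9.

9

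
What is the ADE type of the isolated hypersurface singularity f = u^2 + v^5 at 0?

The Hessian of f at 0 has rank 1. Corank 1: A-series; mu = 4 gives A_4.

A_{4}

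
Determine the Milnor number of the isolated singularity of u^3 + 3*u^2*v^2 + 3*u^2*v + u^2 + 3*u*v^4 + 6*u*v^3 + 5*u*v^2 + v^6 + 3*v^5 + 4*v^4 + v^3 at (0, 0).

The Hessian of f at 0 has rank 1. Corank 1: A-series; mu = 2 gives A_2.

2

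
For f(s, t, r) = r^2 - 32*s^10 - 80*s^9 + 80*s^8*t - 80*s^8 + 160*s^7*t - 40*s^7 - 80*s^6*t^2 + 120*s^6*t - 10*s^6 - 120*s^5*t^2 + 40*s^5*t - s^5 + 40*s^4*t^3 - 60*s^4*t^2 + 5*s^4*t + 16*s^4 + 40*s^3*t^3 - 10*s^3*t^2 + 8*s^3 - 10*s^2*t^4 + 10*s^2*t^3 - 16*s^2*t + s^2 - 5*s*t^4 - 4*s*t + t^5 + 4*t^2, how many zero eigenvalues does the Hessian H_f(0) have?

Hessian at 0 has rank 2.

1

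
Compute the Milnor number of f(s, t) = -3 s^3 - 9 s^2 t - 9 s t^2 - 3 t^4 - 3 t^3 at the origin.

The Hessian of f at 0 has rank 0. Corank 2; j^3 = -3*(s + t)^3 is a perfect cube, so E-series; the 4-jet and mu = 6 give E_6.

6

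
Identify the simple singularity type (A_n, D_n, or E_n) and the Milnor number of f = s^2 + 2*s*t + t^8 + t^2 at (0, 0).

The Hessian of f at 0 has rank 1. Corank 1: A-series; mu = 7 gives A_7.

Type A7, Milnor number mu = 7.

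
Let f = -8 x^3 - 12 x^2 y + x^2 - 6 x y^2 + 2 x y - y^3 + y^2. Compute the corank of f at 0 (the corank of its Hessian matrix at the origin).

Hessian at 0 has rank 1.

1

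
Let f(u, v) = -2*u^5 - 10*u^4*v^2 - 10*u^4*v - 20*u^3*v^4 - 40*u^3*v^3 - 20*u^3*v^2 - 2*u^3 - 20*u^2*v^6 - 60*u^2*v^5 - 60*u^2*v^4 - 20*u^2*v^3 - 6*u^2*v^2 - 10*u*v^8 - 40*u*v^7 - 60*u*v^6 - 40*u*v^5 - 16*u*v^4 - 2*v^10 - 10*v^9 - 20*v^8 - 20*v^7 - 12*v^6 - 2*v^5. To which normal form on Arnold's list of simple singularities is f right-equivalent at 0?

The Hessian of f at 0 is [[0, 0], [0, 0]] with rank 0, so corank 2. A Groebner basis of the Jacobian ideal J(f) in C{u,v} is {-u^2/4 + u*v^3 - u*v^2/2, u^2 + 2*u*v^2 + v^4, u^3, u^2*v + u^2/2 + u*v^2}; counting standard monomials gives mu = 8. Corank 2; j^3 = -2*u^3 is a perfect cube, so E-series; the 5-jet and mu = 8 give E_8.

E_{8}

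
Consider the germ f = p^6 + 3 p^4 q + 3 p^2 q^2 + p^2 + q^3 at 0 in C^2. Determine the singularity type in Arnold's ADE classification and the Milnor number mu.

Type A_{2}, Milnor number mu = 2.

The Hessian of f at 0 is [[2, 0], [0, 0]] with rank 1, so corank 1. A Groebner basis of the Jacobian ideal J(f) in C{p,q} is {q^2, p}; counting standard monomials gives mu = 2. Corank 1: A-series; mu = 2 gives A_2.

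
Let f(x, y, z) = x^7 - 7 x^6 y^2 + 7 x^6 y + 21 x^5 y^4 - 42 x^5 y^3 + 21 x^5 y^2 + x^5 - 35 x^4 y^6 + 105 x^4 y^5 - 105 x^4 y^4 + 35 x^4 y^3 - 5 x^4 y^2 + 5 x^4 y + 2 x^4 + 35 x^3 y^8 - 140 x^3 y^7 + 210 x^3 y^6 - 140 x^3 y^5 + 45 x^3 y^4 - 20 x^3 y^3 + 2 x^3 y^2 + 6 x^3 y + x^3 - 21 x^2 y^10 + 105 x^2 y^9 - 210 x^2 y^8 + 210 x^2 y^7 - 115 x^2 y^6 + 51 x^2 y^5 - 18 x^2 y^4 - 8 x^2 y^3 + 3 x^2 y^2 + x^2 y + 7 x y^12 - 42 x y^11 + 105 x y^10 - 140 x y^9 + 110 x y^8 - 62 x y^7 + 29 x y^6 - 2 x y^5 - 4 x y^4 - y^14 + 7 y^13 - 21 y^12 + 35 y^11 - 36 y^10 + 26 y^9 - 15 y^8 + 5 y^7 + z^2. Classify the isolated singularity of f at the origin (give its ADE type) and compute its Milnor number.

Type D_8, Milnor number mu = 8.

The Hessian of f at 0 is [[0, 0, 0], [0, 0, 0], [0, 0, 2]] with rank 1, so corank 2. A Groebner basis of the Jacobian ideal J(f) in C{x,y,z} is {2*x^2/3 + x*y^3, -17*x^2/12 - 5*x*y^2/4 - x*y/2 + y^4, x^3, x^2*y, z}; counting standard monomials gives mu = 8. Corank 2; j^3 = x^2*(x + y) has shape L^2 M (L != M), so D-series; mu = 8 gives D_8.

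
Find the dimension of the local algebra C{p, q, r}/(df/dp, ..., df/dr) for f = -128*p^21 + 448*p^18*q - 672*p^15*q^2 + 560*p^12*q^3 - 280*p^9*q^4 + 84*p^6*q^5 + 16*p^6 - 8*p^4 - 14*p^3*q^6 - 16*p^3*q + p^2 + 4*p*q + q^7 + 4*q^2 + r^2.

6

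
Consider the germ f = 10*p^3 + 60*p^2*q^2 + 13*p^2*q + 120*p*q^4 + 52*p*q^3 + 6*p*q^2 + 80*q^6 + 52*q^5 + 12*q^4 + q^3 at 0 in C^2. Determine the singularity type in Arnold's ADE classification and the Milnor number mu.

Type D_4, Milnor number mu = 4.

The Hessian of f at 0 is [[0, 0], [0, 0]] with rank 0, so corank 2. A Groebner basis of the Jacobian ideal J(f) in C{p,q} is {q^3, p^2 - 3*q^2/11, p*q + 6*q^2/11}; counting standard monomials gives mu = 4. Corank 2; j^3 = (2*p + q)*(5*p^2 + 4*p*q + q^2) splits into three distinct lines over C (the quadratic factor has nonzero discriminant), so D_4.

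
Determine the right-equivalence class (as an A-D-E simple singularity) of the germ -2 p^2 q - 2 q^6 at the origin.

D_7

The Hessian of f at 0 has rank 0. Corank 2; j^3 = -2*p^2*q has shape L^2 M (L != M), so D-series; mu = 7 gives D_7.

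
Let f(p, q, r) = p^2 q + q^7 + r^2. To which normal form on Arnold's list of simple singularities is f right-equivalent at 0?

D8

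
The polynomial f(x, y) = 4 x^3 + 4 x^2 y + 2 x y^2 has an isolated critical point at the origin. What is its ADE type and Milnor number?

Type D_{4}, Milnor number mu = 4.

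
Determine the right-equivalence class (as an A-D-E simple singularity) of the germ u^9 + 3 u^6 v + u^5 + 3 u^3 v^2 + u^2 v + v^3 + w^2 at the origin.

D_{4}

The Hessian of f at 0 has rank 1. Corank 2; j^3 = v*(u^2 + v^2) splits into three distinct lines over C (the quadratic factor has nonzero discriminant), so D_4.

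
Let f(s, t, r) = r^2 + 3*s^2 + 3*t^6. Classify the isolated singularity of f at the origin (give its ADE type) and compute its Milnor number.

Type A_{5}, Milnor number mu = 5.

The Hessian of f at 0 is [[6, 0, 0], [0, 0, 0], [0, 0, 2]] with rank 2, so corank 1. A Groebner basis of the Jacobian ideal J(f) in C{s,t,r} is {t^5, s, r}; counting standard monomials gives mu = 5. Corank 1: A-series; mu = 5 gives A_5.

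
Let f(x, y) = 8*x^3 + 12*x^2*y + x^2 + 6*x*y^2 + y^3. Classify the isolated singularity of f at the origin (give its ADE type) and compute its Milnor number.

Type A_2, Milnor number mu = 2.

The Hessian of f at 0 is [[2, 0], [0, 0]] with rank 1, so corank 1. A Groebner basis of the Jacobian ideal J(f) in C{x,y} is {y^2, x}; counting standard monomials gives mu = 2. Corank 1: A-series; mu = 2 gives A_2.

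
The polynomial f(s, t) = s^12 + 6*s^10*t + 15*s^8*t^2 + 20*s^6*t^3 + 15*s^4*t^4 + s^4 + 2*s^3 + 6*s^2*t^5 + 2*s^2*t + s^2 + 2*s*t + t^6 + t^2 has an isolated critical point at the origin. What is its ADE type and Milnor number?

Type A_{5}, Milnor number mu = 5.

The Hessian of f at 0 is [[2, 2], [2, 2]] with rank 1, so corank 1. A Groebner basis of the Jacobian ideal J(f) in C{s,t} is {s*t^2 - 3*s*t + s - 2*t^2 + t, 5*s*t - 2*s + t^3 + 3*t^2 - 2*t, s^2 + s + t}; counting standard monomials gives mu = 5. Corank 1: A-series; mu = 5 gives A_5.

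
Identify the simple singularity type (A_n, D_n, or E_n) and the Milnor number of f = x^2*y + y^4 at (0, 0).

Type D5, Milnor number mu = 5.

The Hessian of f at 0 has rank 0. Corank 2; j^3 = x^2*y has shape L^2 M (L != M), so D-series; mu = 5 gives D_5.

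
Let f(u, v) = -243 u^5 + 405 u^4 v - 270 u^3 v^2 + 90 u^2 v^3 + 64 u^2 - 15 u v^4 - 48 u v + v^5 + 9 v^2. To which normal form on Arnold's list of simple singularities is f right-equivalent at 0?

The Hessian of f at 0 is [[128, -48], [-48, 18]] with rank 1, so corank 1. A Groebner basis of the Jacobian ideal J(f) in C{u,v} is {v^4, u - 3*v/8}; counting standard monomials gives mu = 4. Corank 1: A-series; mu = 4 gives A_4.

A_{4}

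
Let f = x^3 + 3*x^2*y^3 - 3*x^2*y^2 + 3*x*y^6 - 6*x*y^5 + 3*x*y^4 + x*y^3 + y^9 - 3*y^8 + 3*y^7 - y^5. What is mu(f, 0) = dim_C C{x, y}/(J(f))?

7

The Hessian of f at 0 has rank 0. Corank 2; j^3 = x^3 is a perfect cube, so E-series; the 4-jet and mu = 7 give E_7.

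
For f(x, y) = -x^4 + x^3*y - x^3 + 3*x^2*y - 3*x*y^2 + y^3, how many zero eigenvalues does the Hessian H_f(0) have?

The Hessian at 0 is [[0, 0], [0, 0]] of rank 0; hence corank 2.

2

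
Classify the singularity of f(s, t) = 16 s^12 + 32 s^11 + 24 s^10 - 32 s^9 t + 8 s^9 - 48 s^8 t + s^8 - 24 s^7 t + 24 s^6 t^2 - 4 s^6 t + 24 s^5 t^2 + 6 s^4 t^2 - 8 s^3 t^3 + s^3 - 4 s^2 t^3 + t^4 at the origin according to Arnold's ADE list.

E_6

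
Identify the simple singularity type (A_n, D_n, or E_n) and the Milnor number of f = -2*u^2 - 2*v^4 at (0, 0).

Type A_{3}, Milnor number mu = 3.

The Hessian of f at 0 is [[-4, 0], [0, 0]] with rank 1, so corank 1. A Groebner basis of the Jacobian ideal J(f) in C{u,v} is {v^3, u}; counting standard monomials gives mu = 3. Corank 1: A-series; mu = 3 gives A_3.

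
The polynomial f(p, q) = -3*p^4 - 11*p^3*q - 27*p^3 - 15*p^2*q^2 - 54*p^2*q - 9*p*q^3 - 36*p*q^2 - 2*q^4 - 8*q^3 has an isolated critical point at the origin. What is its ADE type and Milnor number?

Type E_{7}, Milnor number mu = 7.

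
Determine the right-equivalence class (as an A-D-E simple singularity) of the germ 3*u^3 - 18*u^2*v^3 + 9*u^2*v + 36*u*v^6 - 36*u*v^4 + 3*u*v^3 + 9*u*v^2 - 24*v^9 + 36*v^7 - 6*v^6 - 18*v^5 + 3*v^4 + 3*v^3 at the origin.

E_{7}

The Hessian of f at 0 is [[0, 0], [0, 0]] with rank 0, so corank 2. A Groebner basis of the Jacobian ideal J(f) in C{u,v} is {u^3 + 3*u^2*v + 6*u^2 + 12*u*v + 6*v^2, -3*u^2 + u*v^2 - 6*u*v - 3*v^2, 3*u^2 + 6*u*v + v^3 + 3*v^2}; counting standard monomials gives mu = 7. Corank 2; j^3 = 3*(u + v)^3 is a perfect cube, so E-series; the 4-jet and mu = 7 give E_7.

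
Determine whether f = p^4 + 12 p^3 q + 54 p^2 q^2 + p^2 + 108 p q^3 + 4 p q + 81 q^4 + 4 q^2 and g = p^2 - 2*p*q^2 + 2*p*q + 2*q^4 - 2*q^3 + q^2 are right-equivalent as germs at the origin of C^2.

Yes.

The Hessian of f at 0 has rank 1. Corank 1: A-series; mu = 3 gives A_3. The Hessian of g at 0 has rank 1. Corank 1: A-series; mu = 3 gives A_3. Both have type A_3, hence right-equivalent.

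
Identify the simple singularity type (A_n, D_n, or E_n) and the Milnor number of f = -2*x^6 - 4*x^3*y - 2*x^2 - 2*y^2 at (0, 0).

Type A_1, Milnor number mu = 1.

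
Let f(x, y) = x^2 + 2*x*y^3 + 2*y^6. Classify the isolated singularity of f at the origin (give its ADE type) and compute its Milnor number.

Type A_{5}, Milnor number mu = 5.

The Hessian of f at 0 has rank 1. Corank 1: A-series; mu = 5 gives A_5.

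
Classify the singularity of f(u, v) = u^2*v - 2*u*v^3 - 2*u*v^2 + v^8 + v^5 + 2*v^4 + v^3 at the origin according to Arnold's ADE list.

D_{9}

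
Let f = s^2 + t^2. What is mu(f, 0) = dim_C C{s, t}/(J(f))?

1

The Hessian of f at 0 has rank 2. Corank 0: nondegenerate Morse point, so A_1.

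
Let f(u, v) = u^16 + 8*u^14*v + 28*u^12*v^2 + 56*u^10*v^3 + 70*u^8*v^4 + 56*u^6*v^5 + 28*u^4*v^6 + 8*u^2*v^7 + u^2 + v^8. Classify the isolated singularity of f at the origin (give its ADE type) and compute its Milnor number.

Type A7, Milnor number mu = 7.

The Hessian of f at 0 has rank 1. Corank 1: A-series; mu = 7 gives A_7.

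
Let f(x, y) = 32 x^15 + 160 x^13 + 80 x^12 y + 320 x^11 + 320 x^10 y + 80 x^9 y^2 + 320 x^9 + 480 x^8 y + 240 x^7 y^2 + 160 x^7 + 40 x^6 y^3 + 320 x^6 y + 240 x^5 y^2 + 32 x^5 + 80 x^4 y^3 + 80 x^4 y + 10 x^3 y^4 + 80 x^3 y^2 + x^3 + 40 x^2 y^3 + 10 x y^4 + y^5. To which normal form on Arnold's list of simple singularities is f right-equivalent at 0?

E8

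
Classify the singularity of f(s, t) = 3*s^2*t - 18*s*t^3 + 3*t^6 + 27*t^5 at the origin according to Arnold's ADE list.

D_{7}

The Hessian of f at 0 has rank 0. Corank 2; j^3 = 3*s^2*t has shape L^2 M (L != M), so D-series; mu = 7 gives D_7.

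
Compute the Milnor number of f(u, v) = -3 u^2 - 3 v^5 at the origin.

The Hessian of f at 0 has rank 1. Corank 1: A-series; mu = 4 gives A_4.

4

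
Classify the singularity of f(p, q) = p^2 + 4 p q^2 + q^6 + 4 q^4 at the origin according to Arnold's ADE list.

The Hessian of f at 0 is [[2, 0], [0, 0]] with rank 1, so corank 1. A Groebner basis of the Jacobian ideal J(f) in C{p,q} is {p^3, p^2*q, p/2 + q^2}; counting standard monomials gives mu = 5. Corank 1: A-series; mu = 5 gives A_5.

A_5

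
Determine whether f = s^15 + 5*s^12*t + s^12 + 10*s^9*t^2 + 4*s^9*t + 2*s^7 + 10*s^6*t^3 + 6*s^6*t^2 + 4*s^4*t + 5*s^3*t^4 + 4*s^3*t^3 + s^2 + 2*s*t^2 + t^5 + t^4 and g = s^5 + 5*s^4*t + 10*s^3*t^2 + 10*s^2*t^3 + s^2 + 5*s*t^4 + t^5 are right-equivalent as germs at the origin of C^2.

Yes.

The Hessian of f at 0 has rank 1. Corank 1: A-series; mu = 4 gives A_4. The Hessian of g at 0 has rank 1. Corank 1: A-series; mu = 4 gives A_4. Both have type A_4, hence right-equivalent.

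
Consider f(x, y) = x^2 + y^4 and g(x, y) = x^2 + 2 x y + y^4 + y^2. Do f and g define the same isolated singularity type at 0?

The Hessian of f at 0 has rank 1. Corank 1: A-series; mu = 3 gives A_3. The Hessian of g at 0 has rank 1. Corank 1: A-series; mu = 3 gives A_3. Both have type A_3, hence right-equivalent.

Yes.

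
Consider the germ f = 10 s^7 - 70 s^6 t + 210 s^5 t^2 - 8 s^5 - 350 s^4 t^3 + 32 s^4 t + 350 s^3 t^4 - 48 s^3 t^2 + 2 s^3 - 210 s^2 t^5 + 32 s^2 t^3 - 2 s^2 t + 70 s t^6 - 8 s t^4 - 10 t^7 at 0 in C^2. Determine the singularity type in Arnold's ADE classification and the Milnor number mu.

Type D_8, Milnor number mu = 8.

The Hessian of f at 0 has rank 0. Corank 2; j^3 = 2*s^2*(s - t) has shape L^2 M (L != M), so D-series; mu = 8 gives D_8.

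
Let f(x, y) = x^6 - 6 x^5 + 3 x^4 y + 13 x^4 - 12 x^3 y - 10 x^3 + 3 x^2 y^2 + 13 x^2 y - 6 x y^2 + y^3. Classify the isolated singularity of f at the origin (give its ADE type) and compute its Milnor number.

The Hessian of f at 0 has rank 0. Corank 2; j^3 = -(2*x - y)*(5*x^2 - 4*x*y + y^2) splits into three distinct lines over C (the quadratic factor has nonzero discriminant), so D_4.

Type D_4, Milnor number mu = 4.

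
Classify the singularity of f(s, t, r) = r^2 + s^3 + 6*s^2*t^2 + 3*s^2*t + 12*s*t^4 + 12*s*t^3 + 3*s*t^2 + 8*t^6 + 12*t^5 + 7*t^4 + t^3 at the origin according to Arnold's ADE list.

E_{6}

The Hessian of f at 0 has rank 1. Corank 2; j^3 = (s + t)^3 is a perfect cube, so E-series; the 4-jet and mu = 6 give E_6.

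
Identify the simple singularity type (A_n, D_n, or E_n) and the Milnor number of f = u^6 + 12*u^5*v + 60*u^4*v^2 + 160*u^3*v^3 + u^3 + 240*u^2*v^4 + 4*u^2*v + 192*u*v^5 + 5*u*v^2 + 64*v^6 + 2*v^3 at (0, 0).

Type D_7, Milnor number mu = 7.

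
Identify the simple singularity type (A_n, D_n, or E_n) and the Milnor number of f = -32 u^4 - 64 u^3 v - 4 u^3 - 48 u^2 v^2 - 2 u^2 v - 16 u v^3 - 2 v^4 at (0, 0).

Type D5, Milnor number mu = 5.

The Hessian of f at 0 has rank 0. Corank 2; j^3 = -2*u^2*(2*u + v) has shape L^2 M (L != M), so D-series; mu = 5 gives D_5.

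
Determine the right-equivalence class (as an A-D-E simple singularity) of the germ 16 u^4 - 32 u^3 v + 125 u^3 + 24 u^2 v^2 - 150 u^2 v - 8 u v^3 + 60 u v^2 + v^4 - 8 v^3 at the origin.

E_{6}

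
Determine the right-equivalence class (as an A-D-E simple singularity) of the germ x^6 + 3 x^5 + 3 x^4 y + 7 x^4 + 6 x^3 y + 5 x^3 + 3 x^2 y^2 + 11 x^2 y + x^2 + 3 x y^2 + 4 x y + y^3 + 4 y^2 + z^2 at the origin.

A2

The Hessian of f at 0 has rank 2. Corank 1: A-series; mu = 2 gives A_2.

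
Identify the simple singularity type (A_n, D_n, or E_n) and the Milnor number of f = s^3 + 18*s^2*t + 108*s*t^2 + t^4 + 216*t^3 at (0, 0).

Type E_6, Milnor number mu = 6.

The Hessian of f at 0 has rank 0. Corank 2; j^3 = (s + 6*t)^3 is a perfect cube, so E-series; the 4-jet and mu = 6 give E_6.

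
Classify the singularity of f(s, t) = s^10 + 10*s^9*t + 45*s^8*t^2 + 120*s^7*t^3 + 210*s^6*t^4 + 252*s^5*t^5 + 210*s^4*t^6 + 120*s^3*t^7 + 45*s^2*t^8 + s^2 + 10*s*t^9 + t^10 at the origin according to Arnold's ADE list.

A_{9}

The Hessian of f at 0 is [[2, 0], [0, 0]] with rank 1, so corank 1. A Groebner basis of the Jacobian ideal J(f) in C{s,t} is {t^9, s}; counting standard monomials gives mu = 9. Corank 1: A-series; mu = 9 gives A_9.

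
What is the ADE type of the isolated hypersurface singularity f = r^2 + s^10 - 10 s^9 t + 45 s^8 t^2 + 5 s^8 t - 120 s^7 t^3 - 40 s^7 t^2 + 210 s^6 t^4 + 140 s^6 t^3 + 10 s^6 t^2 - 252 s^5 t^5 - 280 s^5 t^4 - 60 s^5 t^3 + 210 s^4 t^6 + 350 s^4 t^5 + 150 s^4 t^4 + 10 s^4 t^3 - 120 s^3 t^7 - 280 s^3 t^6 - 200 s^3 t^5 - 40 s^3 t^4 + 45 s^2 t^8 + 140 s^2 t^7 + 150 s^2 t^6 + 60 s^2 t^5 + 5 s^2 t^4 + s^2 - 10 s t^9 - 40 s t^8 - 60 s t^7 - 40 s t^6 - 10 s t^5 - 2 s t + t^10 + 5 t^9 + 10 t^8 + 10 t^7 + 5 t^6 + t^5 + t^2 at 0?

A_{4}

The Hessian of f at 0 has rank 2. Corank 1: A-series; mu = 4 gives A_4.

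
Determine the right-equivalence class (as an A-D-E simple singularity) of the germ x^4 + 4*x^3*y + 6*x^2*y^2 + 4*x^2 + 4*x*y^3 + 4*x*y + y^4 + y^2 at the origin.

The Hessian of f at 0 has rank 1. Corank 1: A-series; mu = 3 gives A_3.

A_3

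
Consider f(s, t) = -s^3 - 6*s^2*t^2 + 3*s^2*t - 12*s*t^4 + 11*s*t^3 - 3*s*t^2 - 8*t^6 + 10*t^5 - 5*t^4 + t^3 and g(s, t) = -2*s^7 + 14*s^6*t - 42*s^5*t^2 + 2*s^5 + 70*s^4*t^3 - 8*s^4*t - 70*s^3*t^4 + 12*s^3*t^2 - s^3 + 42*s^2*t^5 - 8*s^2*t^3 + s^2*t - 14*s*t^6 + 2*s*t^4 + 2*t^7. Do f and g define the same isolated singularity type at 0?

No.

The Hessian of f at 0 is [[0, 0], [0, 0]] with rank 0, so corank 2. A Groebner basis of the Jacobian ideal J(f) in C{s,t} is {-s^2/4 + s*t/2 + t^4 - t^3/12 - t^2/4, s^3 + 7*s^2/4 - 7*s*t/2 - 5*t^3/12 + 7*t^2/4, s^2*t + 13*s^2/12 - 13*s*t/6 - 23*t^3/36 + 13*t^2/12, s^2/2 + s*t^2 - s*t - 5*t^3/6 + t^2/2}; counting standard monomials gives mu = 7. Corank 2; j^3 = -(s - t)^3 is a perfect cube, so E-series; the 4-jet and mu = 7 give E_7. The Hessian of g at 0 is [[0, 0], [0, 0]] with rank 0, so corank 2. A Groebner basis of the Jacobian ideal J(g) in C{s,t} is {-s^2/6 + s*t^3, -5*s^2/3 + s*t + t^4, s^3, s^2*t}; counting standard monomials gives mu = 8. Corank 2; j^3 = -s^2*(s - t) has shape L^2 M (L != M), so D-series; mu = 8 gives D_8. f is E_7 but g is D_8, hence not right-equivalent.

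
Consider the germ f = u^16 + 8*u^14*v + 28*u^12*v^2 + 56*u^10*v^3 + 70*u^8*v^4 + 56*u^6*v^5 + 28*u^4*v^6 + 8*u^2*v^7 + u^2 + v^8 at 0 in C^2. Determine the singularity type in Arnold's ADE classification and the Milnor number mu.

Type A_{7}, Milnor number mu = 7.

The Hessian of f at 0 has rank 1. Corank 1: A-series; mu = 7 gives A_7.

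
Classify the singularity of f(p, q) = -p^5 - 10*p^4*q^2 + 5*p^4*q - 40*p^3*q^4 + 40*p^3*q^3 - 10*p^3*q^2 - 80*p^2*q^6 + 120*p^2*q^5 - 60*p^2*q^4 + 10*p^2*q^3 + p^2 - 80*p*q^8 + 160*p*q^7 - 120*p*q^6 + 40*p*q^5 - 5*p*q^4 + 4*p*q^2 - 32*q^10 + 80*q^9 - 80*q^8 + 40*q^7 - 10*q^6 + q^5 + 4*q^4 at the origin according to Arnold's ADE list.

The Hessian of f at 0 has rank 1. Corank 1: A-series; mu = 4 gives A_4.

A_{4}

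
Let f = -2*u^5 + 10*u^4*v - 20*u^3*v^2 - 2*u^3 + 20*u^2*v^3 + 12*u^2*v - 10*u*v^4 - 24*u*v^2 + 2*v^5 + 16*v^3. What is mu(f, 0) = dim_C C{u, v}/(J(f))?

The Hessian of f at 0 is [[0, 0], [0, 0]] with rank 0, so corank 2. A Groebner basis of the Jacobian ideal J(f) in C{u,v} is {v^5, u*v^3 - 7*v^4/4, u^2 - 4*u*v + 4*v^2}; counting standard monomials gives mu = 8. Corank 2; j^3 = -2*(u - 2*v)^3 is a perfect cube, so E-series; the 5-jet and mu = 8 give E_8.

8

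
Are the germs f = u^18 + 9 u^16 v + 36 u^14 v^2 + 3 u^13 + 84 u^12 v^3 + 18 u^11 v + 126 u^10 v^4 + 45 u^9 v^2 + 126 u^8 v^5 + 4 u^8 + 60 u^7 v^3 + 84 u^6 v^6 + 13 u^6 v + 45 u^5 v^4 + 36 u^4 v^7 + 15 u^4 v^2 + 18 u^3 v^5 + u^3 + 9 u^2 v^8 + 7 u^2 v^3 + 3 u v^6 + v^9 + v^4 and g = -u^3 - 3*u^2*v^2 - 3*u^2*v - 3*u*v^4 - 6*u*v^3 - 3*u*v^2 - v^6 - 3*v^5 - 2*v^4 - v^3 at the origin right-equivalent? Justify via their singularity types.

The Hessian of f at 0 is [[0, 0], [0, 0]] with rank 0, so corank 2. A Groebner basis of the Jacobian ideal J(f) in C{u,v} is {v^3, u^2}; counting standard monomials gives mu = 6. Corank 2; j^3 = u^3 is a perfect cube, so E-series; the 4-jet and mu = 6 give E_6. The Hessian of g at 0 is [[0, 0], [0, 0]] with rank 0, so corank 2. A Groebner basis of the Jacobian ideal J(g) in C{u,v} is {u^3 + 3*u^2/2 + 3*u*v + 3*v^2/2, u^2*v - u^2 - 2*u*v - v^2, u^2/2 + u*v^2 + u*v + v^2/2, v^3}; counting standard monomials gives mu = 6. Corank 2; j^3 = -(u + v)^3 is a perfect cube, so E-series; the 4-jet and mu = 6 give E_6. Both have type E_6, hence right-equivalent.

Yes.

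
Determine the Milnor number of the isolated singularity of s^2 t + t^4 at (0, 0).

5

The Hessian of f at 0 has rank 0. Corank 2; j^3 = s^2*t has shape L^2 M (L != M), so D-series; mu = 5 gives D_5.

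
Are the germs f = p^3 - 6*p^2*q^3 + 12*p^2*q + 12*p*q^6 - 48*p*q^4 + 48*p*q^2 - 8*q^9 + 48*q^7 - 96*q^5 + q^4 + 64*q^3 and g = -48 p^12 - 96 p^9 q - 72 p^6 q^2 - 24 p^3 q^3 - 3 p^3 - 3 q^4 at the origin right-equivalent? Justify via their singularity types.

Yes.

The Hessian of f at 0 has rank 0. Corank 2; j^3 = (p + 4*q)^3 is a perfect cube, so E-series; the 4-jet and mu = 6 give E_6. The Hessian of g at 0 has rank 0. Corank 2; j^3 = -3*p^3 is a perfect cube, so E-series; the 4-jet and mu = 6 give E_6. Both have type E_6, hence right-equivalent.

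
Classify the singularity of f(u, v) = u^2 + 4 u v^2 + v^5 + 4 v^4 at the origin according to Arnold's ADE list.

A4

The Hessian of f at 0 is [[2, 0], [0, 0]] with rank 1, so corank 1. A Groebner basis of the Jacobian ideal J(f) in C{u,v} is {u^2, u/2 + v^2}; counting standard monomials gives mu = 4. Corank 1: A-series; mu = 4 gives A_4.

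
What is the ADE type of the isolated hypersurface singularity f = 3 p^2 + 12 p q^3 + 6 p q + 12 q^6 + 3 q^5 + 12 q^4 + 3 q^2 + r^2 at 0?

A_{4}

The Hessian of f at 0 is [[6, 6, 0], [6, 6, 0], [0, 0, 2]] with rank 2, so corank 1. A Groebner basis of the Jacobian ideal J(f) in C{p,q,r} is {p/2 + q^3 + q/2, p^2 - q^2, p*q + q^2, r}; counting standard monomials gives mu = 4. Corank 1: A-series; mu = 4 gives A_4.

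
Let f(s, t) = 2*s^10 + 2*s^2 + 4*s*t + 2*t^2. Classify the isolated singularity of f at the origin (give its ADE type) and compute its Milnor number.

Type A_{9}, Milnor number mu = 9.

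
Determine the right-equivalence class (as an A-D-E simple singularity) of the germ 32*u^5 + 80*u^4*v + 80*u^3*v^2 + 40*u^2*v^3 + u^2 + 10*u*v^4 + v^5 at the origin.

The Hessian of f at 0 has rank 1. Corank 1: A-series; mu = 4 gives A_4.

A_4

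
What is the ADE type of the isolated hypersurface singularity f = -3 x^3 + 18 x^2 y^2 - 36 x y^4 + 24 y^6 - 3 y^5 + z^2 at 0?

The Hessian of f at 0 has rank 1. Corank 2; j^3 = -3*x^3 is a perfect cube, so E-series; the 5-jet and mu = 8 give E_8.

E8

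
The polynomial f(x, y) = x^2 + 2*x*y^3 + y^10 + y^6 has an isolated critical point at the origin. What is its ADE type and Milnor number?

Type A9, Milnor number mu = 9.

The Hessian of f at 0 is [[2, 0], [0, 0]] with rank 1, so corank 1. A Groebner basis of the Jacobian ideal J(f) in C{x,y} is {x^3, x + y^3}; counting standard monomials gives mu = 9. Corank 1: A-series; mu = 9 gives A_9.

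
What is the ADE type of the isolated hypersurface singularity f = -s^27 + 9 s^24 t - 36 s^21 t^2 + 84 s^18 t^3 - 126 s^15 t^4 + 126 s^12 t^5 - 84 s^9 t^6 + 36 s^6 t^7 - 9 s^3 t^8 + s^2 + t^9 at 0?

A8

The Hessian of f at 0 has rank 1. Corank 1: A-series; mu = 8 gives A_8.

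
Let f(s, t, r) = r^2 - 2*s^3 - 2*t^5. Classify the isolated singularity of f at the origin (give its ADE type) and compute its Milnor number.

The Hessian of f at 0 is [[0, 0, 0], [0, 0, 0], [0, 0, 2]] with rank 1, so corank 2. A Groebner basis of the Jacobian ideal J(f) in C{s,t,r} is {t^4, s^2, r}; counting standard monomials gives mu = 8. Corank 2; j^3 = -2*s^3 is a perfect cube, so E-series; the 5-jet and mu = 8 give E_8.

Type E_8, Milnor number mu = 8.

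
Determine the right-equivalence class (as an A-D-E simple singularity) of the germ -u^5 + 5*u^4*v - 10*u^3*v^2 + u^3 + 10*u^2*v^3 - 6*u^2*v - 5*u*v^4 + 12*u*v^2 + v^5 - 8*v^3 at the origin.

E_8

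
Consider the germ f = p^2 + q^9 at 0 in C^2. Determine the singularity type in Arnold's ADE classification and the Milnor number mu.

Type A8, Milnor number mu = 8.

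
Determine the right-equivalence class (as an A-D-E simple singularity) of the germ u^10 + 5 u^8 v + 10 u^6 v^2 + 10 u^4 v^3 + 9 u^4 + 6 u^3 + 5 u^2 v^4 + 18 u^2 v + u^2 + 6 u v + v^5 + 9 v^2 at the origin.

A_{4}

The Hessian of f at 0 has rank 1. Corank 1: A-series; mu = 4 gives A_4.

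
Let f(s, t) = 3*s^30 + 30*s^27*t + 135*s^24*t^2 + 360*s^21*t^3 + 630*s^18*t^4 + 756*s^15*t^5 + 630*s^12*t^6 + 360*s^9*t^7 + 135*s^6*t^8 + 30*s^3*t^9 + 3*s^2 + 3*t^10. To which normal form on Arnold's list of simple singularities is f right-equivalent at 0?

The Hessian of f at 0 has rank 1. Corank 1: A-series; mu = 9 gives A_9.

A_{9}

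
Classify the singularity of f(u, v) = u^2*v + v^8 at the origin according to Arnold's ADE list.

The Hessian of f at 0 has rank 0. Corank 2; j^3 = u^2*v has shape L^2 M (L != M), so D-series; mu = 9 gives D_9.

D9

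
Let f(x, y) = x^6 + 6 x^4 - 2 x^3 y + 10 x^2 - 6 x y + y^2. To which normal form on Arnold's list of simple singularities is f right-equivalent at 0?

The Hessian of f at 0 is [[20, -6], [-6, 2]] with rank 2, so corank 0. A Groebner basis of the Jacobian ideal J(f) in C{x,y} is {x, y}; counting standard monomials gives mu = 1. Corank 0: nondegenerate Morse point, so A_1.

A_{1}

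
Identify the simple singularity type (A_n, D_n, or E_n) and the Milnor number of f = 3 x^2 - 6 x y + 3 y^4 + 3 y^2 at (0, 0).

Type A_3, Milnor number mu = 3.

The Hessian of f at 0 has rank 1. Corank 1: A-series; mu = 3 gives A_3.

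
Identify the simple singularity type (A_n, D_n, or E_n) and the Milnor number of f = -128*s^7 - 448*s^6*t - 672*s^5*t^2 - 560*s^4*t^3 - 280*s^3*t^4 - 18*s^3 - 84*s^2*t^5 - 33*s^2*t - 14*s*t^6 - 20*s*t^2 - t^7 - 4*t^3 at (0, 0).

The Hessian of f at 0 is [[0, 0], [0, 0]] with rank 0, so corank 2. A Groebner basis of the Jacobian ideal J(f) in C{s,t} is {2187*s*t/14 + t^6 + 729*t^2/7, s*t^2 + 2*t^3/3, s^2 + 7*s*t/6 + t^2/3}; counting standard monomials gives mu = 8. Corank 2; j^3 = -(2*s + t)*(3*s + 2*t)^2 has shape L^2 M (L != M), so D-series; mu = 8 gives D_8.

Type D_{8}, Milnor number mu = 8.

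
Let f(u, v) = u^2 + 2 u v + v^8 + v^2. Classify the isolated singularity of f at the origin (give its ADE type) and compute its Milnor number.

The Hessian of f at 0 has rank 1. Corank 1: A-series; mu = 7 gives A_7.

Type A_7, Milnor number mu = 7.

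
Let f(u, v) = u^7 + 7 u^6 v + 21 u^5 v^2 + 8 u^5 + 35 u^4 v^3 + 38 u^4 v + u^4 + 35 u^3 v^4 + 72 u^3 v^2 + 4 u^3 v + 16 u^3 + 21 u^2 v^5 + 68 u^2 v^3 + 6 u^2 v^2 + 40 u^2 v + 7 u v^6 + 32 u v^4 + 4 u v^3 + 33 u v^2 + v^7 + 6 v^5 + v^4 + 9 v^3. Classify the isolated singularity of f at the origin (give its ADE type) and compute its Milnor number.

Type D5, Milnor number mu = 5.

The Hessian of f at 0 has rank 0. Corank 2; j^3 = (u + v)*(4*u + 3*v)^2 has shape L^2 M (L != M), so D-series; mu = 5 gives D_5.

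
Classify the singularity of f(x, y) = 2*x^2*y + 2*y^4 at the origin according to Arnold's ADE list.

D5

The Hessian of f at 0 has rank 0. Corank 2; j^3 = 2*x^2*y has shape L^2 M (L != M), so D-series; mu = 5 gives D_5.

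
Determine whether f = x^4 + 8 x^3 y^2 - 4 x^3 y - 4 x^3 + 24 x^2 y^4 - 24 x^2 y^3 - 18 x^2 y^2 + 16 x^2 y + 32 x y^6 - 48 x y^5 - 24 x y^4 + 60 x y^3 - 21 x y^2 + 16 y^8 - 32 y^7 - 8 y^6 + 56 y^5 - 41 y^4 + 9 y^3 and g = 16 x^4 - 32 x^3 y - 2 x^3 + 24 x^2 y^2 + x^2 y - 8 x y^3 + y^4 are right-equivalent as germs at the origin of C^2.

Yes.

The Hessian of f at 0 has rank 0. Corank 2; j^3 = -(x - y)*(2*x - 3*y)^2 has shape L^2 M (L != M), so D-series; mu = 5 gives D_5. The Hessian of g at 0 has rank 0. Corank 2; j^3 = -x^2*(2*x - y) has shape L^2 M (L != M), so D-series; mu = 5 gives D_5. Both have type D_5, hence right-equivalent.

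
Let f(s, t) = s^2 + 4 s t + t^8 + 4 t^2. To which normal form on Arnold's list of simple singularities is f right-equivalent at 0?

The Hessian of f at 0 has rank 1. Corank 1: A-series; mu = 7 gives A_7.

A_{7}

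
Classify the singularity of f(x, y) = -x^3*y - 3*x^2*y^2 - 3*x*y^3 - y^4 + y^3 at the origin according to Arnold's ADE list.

E_{7}

The Hessian of f at 0 is [[0, 0], [0, 0]] with rank 0, so corank 2. A Groebner basis of the Jacobian ideal J(f) in C{x,y} is {x^3 - 3*x*y^2 - 3*y^2, x^2*y + 2*x*y^2, y^3}; counting standard monomials gives mu = 7. Corank 2; j^3 = y^3 is a perfect cube, so E-series; the 4-jet and mu = 7 give E_7.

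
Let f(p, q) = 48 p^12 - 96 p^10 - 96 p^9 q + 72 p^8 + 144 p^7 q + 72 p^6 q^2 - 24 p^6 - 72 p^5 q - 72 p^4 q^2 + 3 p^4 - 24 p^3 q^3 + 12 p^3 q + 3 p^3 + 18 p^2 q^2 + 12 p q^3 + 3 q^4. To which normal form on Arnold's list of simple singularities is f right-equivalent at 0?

The Hessian of f at 0 is [[0, 0], [0, 0]] with rank 0, so corank 2. A Groebner basis of the Jacobian ideal J(f) in C{p,q} is {q^4, p*q^2 + q^3/3, p^2}; counting standard monomials gives mu = 6. Corank 2; j^3 = 3*p^3 is a perfect cube, so E-series; the 4-jet and mu = 6 give E_6.

E6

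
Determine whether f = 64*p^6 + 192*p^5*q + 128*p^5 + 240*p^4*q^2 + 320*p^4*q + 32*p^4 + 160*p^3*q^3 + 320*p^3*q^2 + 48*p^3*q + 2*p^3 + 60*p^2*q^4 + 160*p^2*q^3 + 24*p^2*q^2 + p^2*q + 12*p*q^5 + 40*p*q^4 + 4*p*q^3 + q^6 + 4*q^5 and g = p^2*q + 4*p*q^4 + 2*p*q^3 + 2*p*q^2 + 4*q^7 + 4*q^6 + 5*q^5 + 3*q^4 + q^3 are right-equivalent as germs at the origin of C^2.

The Hessian of f at 0 has rank 0. Corank 2; j^3 = p^2*(2*p + q) has shape L^2 M (L != M), so D-series; mu = 7 gives D_7. The Hessian of g at 0 has rank 0. Corank 2; j^3 = q*(p + q)^2 has shape L^2 M (L != M), so D-series; mu = 5 gives D_5. f is D_7 but g is D_5, hence not right-equivalent.

No.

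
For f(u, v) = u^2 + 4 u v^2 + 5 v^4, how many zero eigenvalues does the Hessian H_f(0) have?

1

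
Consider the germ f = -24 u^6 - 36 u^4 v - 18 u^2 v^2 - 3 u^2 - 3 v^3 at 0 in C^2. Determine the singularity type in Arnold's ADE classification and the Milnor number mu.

The Hessian of f at 0 has rank 1. Corank 1: A-series; mu = 2 gives A_2.

Type A_{2}, Milnor number mu = 2.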